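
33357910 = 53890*619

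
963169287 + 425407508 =1388576795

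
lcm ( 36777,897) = 36777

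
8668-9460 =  - 792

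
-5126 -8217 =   -  13343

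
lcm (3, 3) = 3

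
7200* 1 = 7200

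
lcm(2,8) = 8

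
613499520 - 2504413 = 610995107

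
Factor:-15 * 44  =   - 660 =-  2^2*3^1*5^1 * 11^1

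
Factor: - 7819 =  - 7^1 * 1117^1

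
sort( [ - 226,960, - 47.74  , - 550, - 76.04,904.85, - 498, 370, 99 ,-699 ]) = [ - 699 , - 550, - 498, - 226, - 76.04, - 47.74,99,370, 904.85,960 ]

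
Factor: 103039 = 167^1*617^1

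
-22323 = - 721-21602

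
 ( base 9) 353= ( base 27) AL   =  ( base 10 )291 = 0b100100011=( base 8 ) 443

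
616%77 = 0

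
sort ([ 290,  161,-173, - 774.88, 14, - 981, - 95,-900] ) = [ - 981, - 900, - 774.88, - 173, - 95,14,161,290 ]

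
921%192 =153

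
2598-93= 2505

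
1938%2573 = 1938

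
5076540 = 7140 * 711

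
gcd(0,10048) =10048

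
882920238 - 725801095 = 157119143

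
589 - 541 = 48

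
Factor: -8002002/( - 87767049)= 2667334/29255683  =  2^1*17^1*19^1*4129^1*29255683^( - 1 )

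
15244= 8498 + 6746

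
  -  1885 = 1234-3119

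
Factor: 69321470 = 2^1 * 5^1 * 2383^1*2909^1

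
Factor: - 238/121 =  - 2^1*7^1*11^(-2 )*17^1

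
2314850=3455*670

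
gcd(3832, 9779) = 1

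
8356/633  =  13+127/633= 13.20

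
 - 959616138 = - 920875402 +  - 38740736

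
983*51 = 50133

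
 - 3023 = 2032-5055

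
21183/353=21183/353=60.01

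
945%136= 129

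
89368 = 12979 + 76389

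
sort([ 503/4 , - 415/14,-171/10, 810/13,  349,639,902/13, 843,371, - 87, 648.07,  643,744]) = [ - 87 ,  -  415/14, - 171/10, 810/13 , 902/13, 503/4, 349,371, 639, 643, 648.07, 744,843] 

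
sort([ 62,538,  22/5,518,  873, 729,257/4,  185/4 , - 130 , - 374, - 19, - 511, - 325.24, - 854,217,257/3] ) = [  -  854, - 511, - 374,-325.24, - 130,-19,22/5,185/4, 62, 257/4,257/3,217, 518,538,729,873]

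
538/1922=269/961 =0.28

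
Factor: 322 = 2^1*7^1*23^1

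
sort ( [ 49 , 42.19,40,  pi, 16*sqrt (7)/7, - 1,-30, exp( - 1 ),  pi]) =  [  -  30, - 1 , exp( -1), pi, pi,16*sqrt( 7 )/7,40, 42.19, 49 ]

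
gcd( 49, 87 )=1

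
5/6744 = 5/6744 = 0.00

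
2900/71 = 40+60/71  =  40.85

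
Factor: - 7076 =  - 2^2*29^1*61^1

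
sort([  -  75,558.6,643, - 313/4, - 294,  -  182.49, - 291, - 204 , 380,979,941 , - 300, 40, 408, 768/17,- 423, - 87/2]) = [ - 423,  -  300,  -  294, - 291, - 204,- 182.49,  -  313/4, - 75, - 87/2, 40,768/17,380,408,558.6, 643, 941,979 ] 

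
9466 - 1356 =8110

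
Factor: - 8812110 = -2^1*3^1*5^1 *83^1* 3539^1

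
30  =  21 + 9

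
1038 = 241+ 797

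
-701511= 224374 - 925885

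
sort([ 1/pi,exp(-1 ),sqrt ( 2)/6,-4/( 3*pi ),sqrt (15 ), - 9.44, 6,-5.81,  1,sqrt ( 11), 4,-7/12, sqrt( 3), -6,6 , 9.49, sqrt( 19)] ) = [-9.44,-6, - 5.81 , - 7/12, -4/( 3*pi),sqrt( 2)/6,  1/pi, exp(-1 ), 1,sqrt (3 ), sqrt(11), sqrt( 15 ), 4,sqrt( 19),6,6,9.49 ] 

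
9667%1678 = 1277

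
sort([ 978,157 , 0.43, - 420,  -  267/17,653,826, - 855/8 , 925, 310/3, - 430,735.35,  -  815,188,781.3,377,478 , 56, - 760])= [ - 815, -760,  -  430, - 420, - 855/8, - 267/17, 0.43,56, 310/3,157,  188, 377, 478,653, 735.35, 781.3,826,925,978]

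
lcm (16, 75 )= 1200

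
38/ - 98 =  -1 + 30/49 = - 0.39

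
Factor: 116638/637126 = 58319/318563 = 7^(- 1)*17^ ( - 1)*29^1*2011^1*2677^( - 1)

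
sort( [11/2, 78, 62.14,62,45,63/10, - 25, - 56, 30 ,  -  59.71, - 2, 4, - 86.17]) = [ - 86.17, - 59.71 , - 56,-25, - 2,4,11/2, 63/10 , 30,45, 62,62.14,78] 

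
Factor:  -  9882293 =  - 37^1*89^1*3001^1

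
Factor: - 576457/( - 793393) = 7^1 * 43^(-1)*18451^( - 1 )*82351^1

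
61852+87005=148857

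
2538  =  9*282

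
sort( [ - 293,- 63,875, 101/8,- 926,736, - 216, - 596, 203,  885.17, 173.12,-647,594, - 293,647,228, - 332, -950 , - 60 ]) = [ - 950, - 926, - 647, - 596, - 332, - 293, - 293, - 216, - 63, - 60,101/8, 173.12,203, 228, 594 , 647,736,  875, 885.17 ] 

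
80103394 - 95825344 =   -  15721950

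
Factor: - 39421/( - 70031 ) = 13^(-1)*79^1* 499^1*5387^( - 1 ) 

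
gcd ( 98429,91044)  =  1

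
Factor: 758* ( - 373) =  - 2^1*373^1*379^1 = -282734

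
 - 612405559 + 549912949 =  - 62492610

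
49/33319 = 49/33319= 0.00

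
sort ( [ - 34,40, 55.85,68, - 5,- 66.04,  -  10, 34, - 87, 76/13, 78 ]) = [- 87, - 66.04, - 34, - 10, - 5, 76/13,34,  40, 55.85 , 68, 78 ] 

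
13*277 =3601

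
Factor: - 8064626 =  - 2^1 * 19^1*212227^1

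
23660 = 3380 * 7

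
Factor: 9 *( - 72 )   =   - 2^3*3^4 = - 648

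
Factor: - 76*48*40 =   -  145920 = - 2^9*3^1*5^1 *19^1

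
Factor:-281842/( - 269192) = 2^(  -  2)*7^ ( - 1 )*19^(-1)*557^1= 557/532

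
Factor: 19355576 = 2^3* 1129^1* 2143^1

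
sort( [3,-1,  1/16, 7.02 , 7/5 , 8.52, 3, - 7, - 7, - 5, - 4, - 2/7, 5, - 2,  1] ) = [ - 7, - 7,  -  5 , - 4,-2,-1, - 2/7, 1/16, 1, 7/5,3,3, 5, 7.02, 8.52]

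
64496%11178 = 8606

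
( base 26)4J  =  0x7b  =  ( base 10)123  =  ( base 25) 4N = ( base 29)47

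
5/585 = 1/117 = 0.01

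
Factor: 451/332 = 2^( - 2)*11^1*41^1*83^( - 1)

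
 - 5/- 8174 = 5/8174= 0.00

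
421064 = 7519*56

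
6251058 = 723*8646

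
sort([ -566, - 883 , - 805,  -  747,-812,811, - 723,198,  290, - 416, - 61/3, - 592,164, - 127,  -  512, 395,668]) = [-883,  -  812, - 805,-747 ,-723, - 592 , - 566, - 512, - 416, - 127, - 61/3,164, 198, 290,395, 668,811] 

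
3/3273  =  1/1091 =0.00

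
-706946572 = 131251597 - 838198169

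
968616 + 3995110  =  4963726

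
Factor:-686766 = - 2^1*3^1*17^1*6733^1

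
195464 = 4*48866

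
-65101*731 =-47588831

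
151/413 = 151/413=0.37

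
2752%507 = 217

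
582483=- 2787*( - 209 ) 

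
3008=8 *376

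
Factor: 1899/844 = 2^( - 2)*3^2  =  9/4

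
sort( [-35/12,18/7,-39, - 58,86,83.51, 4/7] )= [-58, - 39,  -  35/12, 4/7 , 18/7,  83.51,86 ] 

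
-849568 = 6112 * ( - 139 )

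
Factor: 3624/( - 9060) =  - 2^1*5^( - 1 ) =- 2/5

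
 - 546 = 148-694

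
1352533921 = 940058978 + 412474943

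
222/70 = 111/35 = 3.17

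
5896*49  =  288904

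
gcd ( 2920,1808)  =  8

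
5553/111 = 1851/37= 50.03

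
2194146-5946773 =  - 3752627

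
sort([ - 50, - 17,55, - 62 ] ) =[ -62, - 50, - 17,55 ] 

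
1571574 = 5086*309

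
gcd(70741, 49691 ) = 1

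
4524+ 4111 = 8635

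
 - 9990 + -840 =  - 10830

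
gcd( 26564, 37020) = 4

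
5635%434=427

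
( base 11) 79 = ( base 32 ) 2m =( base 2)1010110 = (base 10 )86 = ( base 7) 152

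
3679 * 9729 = 35792991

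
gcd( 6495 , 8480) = 5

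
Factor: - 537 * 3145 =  - 3^1*5^1 * 17^1*37^1*179^1  =  - 1688865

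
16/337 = 16/337=0.05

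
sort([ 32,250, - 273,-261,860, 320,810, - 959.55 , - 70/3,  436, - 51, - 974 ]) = [-974, - 959.55,  -  273, - 261, - 51 , - 70/3, 32,250, 320,436,  810,860]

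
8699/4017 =8699/4017 =2.17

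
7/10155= 7/10155 = 0.00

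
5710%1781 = 367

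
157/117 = 157/117=1.34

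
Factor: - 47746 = - 2^1 * 23873^1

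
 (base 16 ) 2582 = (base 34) 8AE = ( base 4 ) 2112002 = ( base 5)301402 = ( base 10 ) 9602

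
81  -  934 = -853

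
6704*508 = 3405632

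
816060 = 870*938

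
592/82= 7 +9/41 = 7.22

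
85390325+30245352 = 115635677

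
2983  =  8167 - 5184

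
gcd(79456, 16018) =2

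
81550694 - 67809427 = 13741267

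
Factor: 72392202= 2^1*3^2*37^1*73^1*1489^1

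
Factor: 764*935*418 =2^3*5^1*11^2*17^1*19^1*191^1 = 298594120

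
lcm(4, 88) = 88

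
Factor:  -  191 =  - 191^1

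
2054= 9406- 7352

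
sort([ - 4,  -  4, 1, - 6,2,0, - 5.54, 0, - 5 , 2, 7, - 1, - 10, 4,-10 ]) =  [ - 10, - 10, - 6,-5.54,-5,-4, - 4 ,-1,0,0, 1, 2, 2, 4,7]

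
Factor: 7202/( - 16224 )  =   - 277/624 = - 2^( - 4 )*3^ ( - 1)*13^( - 1 )*277^1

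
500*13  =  6500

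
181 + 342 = 523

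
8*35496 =283968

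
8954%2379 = 1817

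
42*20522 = 861924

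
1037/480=2 + 77/480 = 2.16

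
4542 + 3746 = 8288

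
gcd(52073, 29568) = 7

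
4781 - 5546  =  - 765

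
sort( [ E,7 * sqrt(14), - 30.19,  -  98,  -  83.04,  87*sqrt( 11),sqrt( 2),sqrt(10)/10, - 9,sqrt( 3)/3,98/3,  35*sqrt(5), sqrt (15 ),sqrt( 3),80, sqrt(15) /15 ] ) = [  -  98,-83.04, - 30.19, - 9,sqrt( 15 ) /15 , sqrt( 10 ) /10, sqrt(3)/3, sqrt( 2), sqrt (3),E,sqrt(15 ),  7*sqrt(  14),98/3, 35*sqrt(5 ),  80, 87*sqrt(11 ) ] 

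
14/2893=14/2893 = 0.00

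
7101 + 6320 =13421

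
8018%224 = 178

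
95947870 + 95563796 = 191511666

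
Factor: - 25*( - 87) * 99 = 3^3*5^2*11^1*29^1= 215325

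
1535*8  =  12280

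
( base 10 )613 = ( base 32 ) J5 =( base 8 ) 1145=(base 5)4423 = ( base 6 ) 2501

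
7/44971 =7/44971 =0.00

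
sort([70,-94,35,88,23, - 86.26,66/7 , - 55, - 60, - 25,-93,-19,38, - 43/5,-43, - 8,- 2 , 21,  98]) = [-94  , - 93,-86.26, - 60,-55,  -  43, - 25, - 19, - 43/5,-8 ,-2, 66/7,21,23,35, 38,70,88, 98 ] 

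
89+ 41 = 130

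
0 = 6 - 6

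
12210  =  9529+2681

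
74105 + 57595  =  131700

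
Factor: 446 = 2^1*223^1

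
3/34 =3/34 = 0.09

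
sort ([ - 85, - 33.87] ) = [ - 85, - 33.87 ]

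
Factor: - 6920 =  - 2^3*5^1*173^1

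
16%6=4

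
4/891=4/891 = 0.00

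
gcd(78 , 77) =1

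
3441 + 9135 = 12576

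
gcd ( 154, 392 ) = 14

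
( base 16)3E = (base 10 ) 62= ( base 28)26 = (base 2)111110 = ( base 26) 2A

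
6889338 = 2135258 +4754080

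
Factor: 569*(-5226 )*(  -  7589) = 2^1*3^1*13^1*67^1* 569^1*7589^1=22566604866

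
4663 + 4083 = 8746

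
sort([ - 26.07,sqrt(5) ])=[ - 26.07,sqrt( 5 )]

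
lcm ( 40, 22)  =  440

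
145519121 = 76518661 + 69000460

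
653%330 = 323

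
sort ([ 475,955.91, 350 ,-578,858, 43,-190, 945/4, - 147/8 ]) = [ - 578,-190, - 147/8,43, 945/4,350, 475,858, 955.91] 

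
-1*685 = -685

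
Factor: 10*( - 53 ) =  - 530 = - 2^1*5^1 * 53^1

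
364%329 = 35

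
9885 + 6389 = 16274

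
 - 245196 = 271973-517169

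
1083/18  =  361/6 = 60.17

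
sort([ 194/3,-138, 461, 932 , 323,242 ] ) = [ - 138,194/3, 242,  323, 461 , 932 ]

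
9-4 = 5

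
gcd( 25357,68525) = 1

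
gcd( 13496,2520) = 56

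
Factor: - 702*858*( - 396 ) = 2^4 * 3^6*11^2*13^2 = 238517136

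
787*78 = 61386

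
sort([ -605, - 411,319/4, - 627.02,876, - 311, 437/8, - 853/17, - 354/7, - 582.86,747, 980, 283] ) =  [  -  627.02,  -  605, - 582.86, - 411, - 311,  -  354/7, - 853/17, 437/8,319/4,283,747,  876 , 980]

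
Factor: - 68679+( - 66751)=-135430 = -  2^1*5^1*29^1*467^1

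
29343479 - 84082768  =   - 54739289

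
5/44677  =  5/44677 = 0.00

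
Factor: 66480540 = 2^2*3^1*5^1* 7^1*17^1*9311^1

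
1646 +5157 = 6803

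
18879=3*6293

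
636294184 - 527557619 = 108736565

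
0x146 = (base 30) AQ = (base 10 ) 326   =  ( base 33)9T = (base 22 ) ei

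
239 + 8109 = 8348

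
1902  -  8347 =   -  6445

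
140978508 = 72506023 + 68472485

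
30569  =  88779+- 58210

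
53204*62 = 3298648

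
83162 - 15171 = 67991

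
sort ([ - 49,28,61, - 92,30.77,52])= [ - 92,-49,28, 30.77,52,61 ] 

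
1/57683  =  1/57683 = 0.00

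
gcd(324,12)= 12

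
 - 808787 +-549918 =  - 1358705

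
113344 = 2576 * 44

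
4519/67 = 67+30/67 = 67.45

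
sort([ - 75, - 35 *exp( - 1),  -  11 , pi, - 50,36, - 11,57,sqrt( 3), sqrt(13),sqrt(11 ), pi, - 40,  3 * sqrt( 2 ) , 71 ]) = [ - 75, - 50,-40, - 35 * exp ( - 1), - 11, - 11,sqrt(3), pi,pi,sqrt( 11), sqrt( 13) , 3*sqrt ( 2),36,57,71]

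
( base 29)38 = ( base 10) 95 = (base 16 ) 5F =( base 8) 137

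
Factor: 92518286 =2^1*7^1*1447^1*4567^1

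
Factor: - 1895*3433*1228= -2^2 * 5^1 * 307^1*379^1*3433^1 = - 7988796980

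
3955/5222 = 565/746 = 0.76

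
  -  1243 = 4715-5958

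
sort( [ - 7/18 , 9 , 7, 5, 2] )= [ - 7/18,2, 5,7, 9]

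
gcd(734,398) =2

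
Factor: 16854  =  2^1*3^1 * 53^2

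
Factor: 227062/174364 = 113531/87182 = 2^( - 1)* 11^1*10321^1*43591^(  -  1) 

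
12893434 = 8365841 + 4527593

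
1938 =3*646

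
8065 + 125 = 8190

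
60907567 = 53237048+7670519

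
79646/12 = 39823/6 = 6637.17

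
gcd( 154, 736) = 2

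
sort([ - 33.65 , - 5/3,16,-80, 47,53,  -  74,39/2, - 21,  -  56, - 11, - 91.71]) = [-91.71,  -  80, - 74,  -  56, - 33.65, - 21, - 11, - 5/3, 16, 39/2 , 47, 53]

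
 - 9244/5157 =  - 9244/5157 = -  1.79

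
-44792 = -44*1018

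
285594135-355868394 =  - 70274259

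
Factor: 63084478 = 2^1* 151^1*  208889^1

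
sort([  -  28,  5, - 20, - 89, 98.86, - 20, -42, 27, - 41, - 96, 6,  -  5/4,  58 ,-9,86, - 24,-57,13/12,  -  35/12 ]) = [ - 96, - 89, - 57,  -  42, - 41 ,  -  28, - 24,-20, -20,-9, - 35/12, - 5/4, 13/12 , 5,6,27, 58, 86, 98.86 ]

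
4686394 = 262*17887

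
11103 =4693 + 6410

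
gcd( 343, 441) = 49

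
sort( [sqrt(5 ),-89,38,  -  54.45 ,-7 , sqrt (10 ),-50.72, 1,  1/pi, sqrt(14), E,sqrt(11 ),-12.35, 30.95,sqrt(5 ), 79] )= [  -  89,-54.45, - 50.72,-12.35, - 7,1/pi, 1,  sqrt(5 ) , sqrt( 5 ), E,sqrt(10 ), sqrt(11 ), sqrt ( 14),30.95 , 38, 79]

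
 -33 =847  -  880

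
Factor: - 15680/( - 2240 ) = 7 = 7^1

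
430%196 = 38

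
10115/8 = 1264+3/8 = 1264.38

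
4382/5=4382/5 = 876.40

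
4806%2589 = 2217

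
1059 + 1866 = 2925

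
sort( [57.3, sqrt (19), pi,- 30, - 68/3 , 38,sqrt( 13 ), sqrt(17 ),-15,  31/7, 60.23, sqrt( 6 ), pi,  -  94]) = [-94, - 30, - 68/3, - 15, sqrt( 6),  pi,pi,sqrt( 13), sqrt ( 17 ), sqrt(19 ), 31/7, 38,57.3, 60.23]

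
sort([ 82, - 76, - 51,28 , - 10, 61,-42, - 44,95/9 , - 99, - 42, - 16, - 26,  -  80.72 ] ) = [ - 99, - 80.72, - 76 , - 51, - 44, - 42 , - 42, - 26, - 16 , - 10, 95/9,  28,61, 82]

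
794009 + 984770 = 1778779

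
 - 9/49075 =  - 1 + 49066/49075 = - 0.00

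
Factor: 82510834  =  2^1 * 7^1 *1447^1*4073^1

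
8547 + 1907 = 10454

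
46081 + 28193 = 74274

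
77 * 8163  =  628551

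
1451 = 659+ 792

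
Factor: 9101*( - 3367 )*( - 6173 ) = 7^1*13^1*19^1*37^1*479^1* 6173^1 = 189159652591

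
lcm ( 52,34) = 884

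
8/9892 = 2/2473 = 0.00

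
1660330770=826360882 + 833969888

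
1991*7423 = 14779193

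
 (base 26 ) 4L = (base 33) 3q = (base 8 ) 175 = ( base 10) 125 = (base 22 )5f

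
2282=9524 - 7242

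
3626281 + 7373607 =10999888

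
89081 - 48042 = 41039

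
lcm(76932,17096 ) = 153864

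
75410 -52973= 22437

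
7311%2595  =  2121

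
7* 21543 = 150801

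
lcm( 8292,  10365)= 41460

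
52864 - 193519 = - 140655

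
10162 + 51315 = 61477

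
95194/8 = 11899 + 1/4 = 11899.25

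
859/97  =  859/97 =8.86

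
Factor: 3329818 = 2^1*1664909^1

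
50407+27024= 77431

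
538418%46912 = 22386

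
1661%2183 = 1661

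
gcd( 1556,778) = 778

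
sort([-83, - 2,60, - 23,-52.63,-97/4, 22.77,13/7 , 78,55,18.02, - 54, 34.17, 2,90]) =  [ - 83, - 54, - 52.63,-97/4, - 23, - 2,13/7 , 2,  18.02, 22.77, 34.17, 55, 60,78 , 90]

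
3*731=2193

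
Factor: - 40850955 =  - 3^2*5^1*307^1*2957^1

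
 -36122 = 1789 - 37911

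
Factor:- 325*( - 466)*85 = 12873250=2^1 * 5^3*13^1 * 17^1*233^1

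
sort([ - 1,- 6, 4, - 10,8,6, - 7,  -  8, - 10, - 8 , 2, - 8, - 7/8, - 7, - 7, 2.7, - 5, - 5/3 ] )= [ - 10, - 10, - 8, - 8, - 8, - 7 , - 7, -7, - 6, - 5, - 5/3, - 1, - 7/8,2, 2.7, 4, 6,  8]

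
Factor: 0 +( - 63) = -63 = -3^2*7^1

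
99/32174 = 99/32174 = 0.00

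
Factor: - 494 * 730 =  - 360620 = - 2^2 * 5^1 * 13^1*19^1  *73^1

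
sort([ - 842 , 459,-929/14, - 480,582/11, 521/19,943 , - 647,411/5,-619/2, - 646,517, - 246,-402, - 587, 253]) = [ - 842, - 647, - 646,-587, -480, - 402, - 619/2 , - 246, - 929/14,521/19, 582/11,411/5,253, 459, 517,943 ] 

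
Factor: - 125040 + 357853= 232813= 7^1*79^1 * 421^1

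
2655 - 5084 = -2429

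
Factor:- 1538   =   - 2^1*769^1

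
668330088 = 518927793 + 149402295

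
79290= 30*2643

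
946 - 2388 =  - 1442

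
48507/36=16169/12 = 1347.42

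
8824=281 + 8543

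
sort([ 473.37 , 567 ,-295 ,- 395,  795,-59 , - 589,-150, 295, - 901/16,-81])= [-589,-395,-295,  -  150,- 81, - 59 ,-901/16,295,  473.37,567, 795 ] 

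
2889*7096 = 20500344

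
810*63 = 51030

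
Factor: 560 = 2^4*5^1*7^1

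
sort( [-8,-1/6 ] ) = [ - 8, - 1/6] 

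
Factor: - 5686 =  - 2^1*2843^1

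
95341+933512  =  1028853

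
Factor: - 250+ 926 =2^2*13^2 = 676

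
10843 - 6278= 4565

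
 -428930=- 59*7270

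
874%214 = 18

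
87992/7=12570 +2/7 = 12570.29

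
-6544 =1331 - 7875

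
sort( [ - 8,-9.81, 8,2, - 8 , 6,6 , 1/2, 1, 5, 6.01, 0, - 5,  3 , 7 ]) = [ - 9.81, - 8, - 8 , - 5, 0,1/2, 1, 2, 3,5, 6, 6, 6.01, 7 , 8 ]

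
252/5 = 252/5 = 50.40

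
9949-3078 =6871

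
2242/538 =4 + 45/269 =4.17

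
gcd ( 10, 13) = 1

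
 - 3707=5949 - 9656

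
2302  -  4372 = - 2070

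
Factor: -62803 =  - 13^1*4831^1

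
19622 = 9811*2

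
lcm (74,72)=2664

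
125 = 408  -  283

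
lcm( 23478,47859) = 1244334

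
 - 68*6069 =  - 412692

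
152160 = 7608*20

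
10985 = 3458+7527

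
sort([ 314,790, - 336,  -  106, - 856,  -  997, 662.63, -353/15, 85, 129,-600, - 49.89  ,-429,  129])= [  -  997 ,- 856, - 600,-429, - 336,  -  106 , - 49.89, - 353/15,85, 129, 129, 314,662.63,790 ] 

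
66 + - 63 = 3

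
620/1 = 620 = 620.00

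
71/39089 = 71/39089 = 0.00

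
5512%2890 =2622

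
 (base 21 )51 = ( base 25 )46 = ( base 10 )106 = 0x6a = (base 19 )5B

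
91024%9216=8080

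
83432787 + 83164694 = 166597481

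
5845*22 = 128590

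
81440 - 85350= - 3910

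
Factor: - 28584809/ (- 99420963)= 3^( - 1)*11^1*43^1*73^( - 1)*223^1*271^1*453977^( - 1) 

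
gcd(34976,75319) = 1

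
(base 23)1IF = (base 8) 1676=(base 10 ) 958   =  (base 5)12313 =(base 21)23D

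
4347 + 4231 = 8578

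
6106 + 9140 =15246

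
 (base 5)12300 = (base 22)1L4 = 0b1110110110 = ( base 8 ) 1666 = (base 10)950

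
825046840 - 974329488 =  -149282648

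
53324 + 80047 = 133371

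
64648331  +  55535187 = 120183518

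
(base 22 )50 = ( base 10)110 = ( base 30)3k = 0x6e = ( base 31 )3H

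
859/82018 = 859/82018 = 0.01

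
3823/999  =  3 + 826/999 =3.83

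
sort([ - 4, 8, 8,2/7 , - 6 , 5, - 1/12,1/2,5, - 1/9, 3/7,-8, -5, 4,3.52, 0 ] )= [ - 8, - 6, -5, - 4, - 1/9, - 1/12, 0, 2/7,3/7 , 1/2,3.52, 4,  5,5,  8, 8]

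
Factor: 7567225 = 5^2*19^1 *89^1 * 179^1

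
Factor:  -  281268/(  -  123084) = 263^( - 1)*601^1 = 601/263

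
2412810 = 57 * 42330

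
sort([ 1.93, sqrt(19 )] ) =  [ 1.93, sqrt(19)]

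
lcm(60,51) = 1020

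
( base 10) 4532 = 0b1000110110100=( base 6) 32552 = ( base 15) 1522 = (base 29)5b8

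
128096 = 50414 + 77682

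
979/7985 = 979/7985 = 0.12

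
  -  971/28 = -35 + 9/28 = - 34.68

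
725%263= 199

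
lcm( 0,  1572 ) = 0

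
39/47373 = 13/15791 = 0.00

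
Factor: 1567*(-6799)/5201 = - 10654033/5201 = -7^( - 1)*13^1*523^1*743^(-1)*1567^1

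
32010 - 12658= 19352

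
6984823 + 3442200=10427023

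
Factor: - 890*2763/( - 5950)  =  3^2*5^( - 1) *7^( - 1 )*17^(- 1) * 89^1*307^1 = 245907/595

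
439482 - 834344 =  - 394862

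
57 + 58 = 115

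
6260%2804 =652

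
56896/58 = 28448/29 = 980.97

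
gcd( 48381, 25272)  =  3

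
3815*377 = 1438255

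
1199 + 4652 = 5851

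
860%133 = 62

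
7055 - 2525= 4530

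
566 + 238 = 804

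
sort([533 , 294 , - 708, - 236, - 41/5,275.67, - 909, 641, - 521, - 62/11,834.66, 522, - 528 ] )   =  [-909, - 708, - 528, - 521, - 236, - 41/5,- 62/11, 275.67,294,522,533, 641 , 834.66] 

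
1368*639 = 874152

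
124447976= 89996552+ 34451424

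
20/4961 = 20/4961 = 0.00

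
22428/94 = 238 + 28/47 = 238.60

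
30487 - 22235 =8252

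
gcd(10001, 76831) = 1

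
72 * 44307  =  3190104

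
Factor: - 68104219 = -23^1*2961053^1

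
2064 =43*48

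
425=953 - 528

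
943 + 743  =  1686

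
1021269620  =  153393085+867876535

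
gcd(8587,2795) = 1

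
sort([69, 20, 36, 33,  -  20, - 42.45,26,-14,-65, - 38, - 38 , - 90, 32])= [-90,- 65 ,-42.45, - 38, - 38, - 20,- 14,20, 26,32, 33,36,69 ]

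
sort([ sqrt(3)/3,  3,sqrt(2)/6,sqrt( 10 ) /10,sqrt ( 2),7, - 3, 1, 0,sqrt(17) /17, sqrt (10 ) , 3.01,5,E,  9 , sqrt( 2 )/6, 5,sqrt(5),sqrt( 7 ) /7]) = [-3,0,  sqrt (2 )/6,sqrt(2) /6,sqrt( 17 ) /17 , sqrt(10 )/10 , sqrt (7 ) /7,sqrt ( 3)/3,1, sqrt(2 ), sqrt( 5),E,3,3.01,sqrt ( 10), 5,5, 7,9]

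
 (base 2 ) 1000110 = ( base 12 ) 5a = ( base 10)70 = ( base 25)2k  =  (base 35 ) 20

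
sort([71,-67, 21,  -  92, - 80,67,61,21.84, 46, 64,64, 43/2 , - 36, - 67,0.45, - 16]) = [  -  92, - 80,-67, - 67,-36, - 16,0.45,  21,43/2,  21.84, 46, 61 , 64,  64,67,  71 ] 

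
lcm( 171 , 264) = 15048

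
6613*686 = 4536518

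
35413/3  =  35413/3 = 11804.33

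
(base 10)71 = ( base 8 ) 107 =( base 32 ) 27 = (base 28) 2F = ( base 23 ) 32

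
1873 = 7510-5637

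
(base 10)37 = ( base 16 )25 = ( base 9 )41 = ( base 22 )1F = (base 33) 14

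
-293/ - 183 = 293/183=1.60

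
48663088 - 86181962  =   - 37518874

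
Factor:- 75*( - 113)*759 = 3^2*5^2*11^1*23^1*113^1 = 6432525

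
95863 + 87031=182894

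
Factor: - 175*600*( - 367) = 38535000= 2^3*3^1 * 5^4*7^1*367^1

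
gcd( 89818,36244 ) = 2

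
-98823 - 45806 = - 144629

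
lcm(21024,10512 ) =21024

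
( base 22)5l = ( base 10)131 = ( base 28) 4J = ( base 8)203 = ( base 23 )5G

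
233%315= 233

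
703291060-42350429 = 660940631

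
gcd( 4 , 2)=2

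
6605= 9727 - 3122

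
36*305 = 10980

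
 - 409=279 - 688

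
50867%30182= 20685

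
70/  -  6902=-5/493 = - 0.01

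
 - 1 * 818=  - 818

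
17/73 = 17/73 = 0.23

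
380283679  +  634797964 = 1015081643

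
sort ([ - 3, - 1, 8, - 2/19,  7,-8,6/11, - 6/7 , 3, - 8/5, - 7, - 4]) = [ - 8  , - 7, - 4, - 3,-8/5, - 1, - 6/7, - 2/19 , 6/11, 3,7,8 ] 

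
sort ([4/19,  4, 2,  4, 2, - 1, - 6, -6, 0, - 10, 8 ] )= [ - 10, - 6 , - 6, -1,0, 4/19, 2,2, 4, 4 , 8]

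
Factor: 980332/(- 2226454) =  - 2^1*43^( - 1)*25889^ ( - 1)*245083^1 = -  490166/1113227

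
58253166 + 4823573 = 63076739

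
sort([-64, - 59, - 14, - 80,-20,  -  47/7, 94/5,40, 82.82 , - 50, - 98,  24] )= [-98,-80,- 64, - 59,  -  50, - 20, -14,  -  47/7, 94/5, 24, 40,  82.82]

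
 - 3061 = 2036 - 5097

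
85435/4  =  85435/4 = 21358.75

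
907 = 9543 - 8636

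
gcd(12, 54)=6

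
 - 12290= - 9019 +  - 3271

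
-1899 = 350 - 2249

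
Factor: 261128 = 2^3 * 7^1*4663^1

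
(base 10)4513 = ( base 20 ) B5D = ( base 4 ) 1012201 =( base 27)654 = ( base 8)10641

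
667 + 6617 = 7284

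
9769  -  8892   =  877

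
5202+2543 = 7745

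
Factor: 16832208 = 2^4 * 3^1*173^1*2027^1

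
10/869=10/869 = 0.01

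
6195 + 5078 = 11273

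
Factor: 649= 11^1*59^1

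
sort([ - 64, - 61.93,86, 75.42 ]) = [ - 64, - 61.93, 75.42,86 ]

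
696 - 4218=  - 3522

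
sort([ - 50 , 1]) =[ - 50, 1 ] 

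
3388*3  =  10164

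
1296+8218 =9514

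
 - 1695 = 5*( - 339 ) 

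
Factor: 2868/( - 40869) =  - 4/57 = - 2^2*3^ ( - 1)*19^ (  -  1)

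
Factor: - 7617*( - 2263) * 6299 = 108577570029 = 3^1*31^1*73^1 * 2539^1*6299^1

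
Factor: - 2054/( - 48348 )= 13/306   =  2^(-1) * 3^ ( - 2 )*13^1 * 17^( - 1 )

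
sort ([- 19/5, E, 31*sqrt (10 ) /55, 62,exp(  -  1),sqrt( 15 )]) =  [ - 19/5, exp( - 1 ), 31*sqrt (10)/55, E, sqrt ( 15 ), 62]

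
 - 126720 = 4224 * ( - 30)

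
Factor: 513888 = 2^5*3^1*53^1*101^1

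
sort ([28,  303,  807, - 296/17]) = [ - 296/17,28, 303, 807]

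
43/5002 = 43/5002 = 0.01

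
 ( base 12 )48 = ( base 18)32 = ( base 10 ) 56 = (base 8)70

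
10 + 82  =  92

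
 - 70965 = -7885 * 9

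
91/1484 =13/212=   0.06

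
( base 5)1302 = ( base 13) 127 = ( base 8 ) 312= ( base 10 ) 202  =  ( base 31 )6G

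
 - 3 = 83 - 86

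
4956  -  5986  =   - 1030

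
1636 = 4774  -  3138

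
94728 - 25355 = 69373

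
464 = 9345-8881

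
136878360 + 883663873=1020542233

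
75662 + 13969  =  89631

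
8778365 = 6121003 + 2657362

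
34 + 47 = 81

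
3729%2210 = 1519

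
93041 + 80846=173887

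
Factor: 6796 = 2^2*1699^1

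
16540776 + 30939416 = 47480192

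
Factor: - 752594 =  - 2^1*376297^1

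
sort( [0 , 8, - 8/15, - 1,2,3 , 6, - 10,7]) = [ - 10, - 1, - 8/15,0,  2, 3,6 , 7, 8]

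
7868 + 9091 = 16959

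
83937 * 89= 7470393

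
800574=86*9309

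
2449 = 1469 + 980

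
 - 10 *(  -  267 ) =2670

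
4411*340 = 1499740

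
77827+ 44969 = 122796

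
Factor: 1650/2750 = 3/5  =  3^1*5^( - 1)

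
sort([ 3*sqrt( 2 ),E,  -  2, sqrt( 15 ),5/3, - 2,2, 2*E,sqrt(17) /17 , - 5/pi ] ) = [ - 2,  -  2,- 5/pi,sqrt( 17 )/17, 5/3,  2, E, sqrt( 15), 3*sqrt(2),2*E ] 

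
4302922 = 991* 4342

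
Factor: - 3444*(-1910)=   2^3*3^1*5^1  *  7^1 *41^1*191^1=   6578040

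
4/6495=4/6495=   0.00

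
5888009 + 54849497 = 60737506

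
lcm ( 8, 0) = 0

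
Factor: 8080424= 2^3*11^1*91823^1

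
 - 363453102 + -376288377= - 739741479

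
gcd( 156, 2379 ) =39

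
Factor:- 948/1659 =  - 2^2*7^(-1)=- 4/7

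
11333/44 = 11333/44 = 257.57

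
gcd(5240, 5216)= 8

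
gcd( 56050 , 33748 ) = 118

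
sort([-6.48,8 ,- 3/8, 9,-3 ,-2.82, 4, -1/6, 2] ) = [-6.48,-3, - 2.82, - 3/8, - 1/6, 2, 4,8, 9] 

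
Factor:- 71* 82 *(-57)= 2^1*3^1 * 19^1 * 41^1*71^1 =331854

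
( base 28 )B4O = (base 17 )1D55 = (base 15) 28e0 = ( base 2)10001000111000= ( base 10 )8760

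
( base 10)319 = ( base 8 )477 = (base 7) 634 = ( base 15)164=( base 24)d7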